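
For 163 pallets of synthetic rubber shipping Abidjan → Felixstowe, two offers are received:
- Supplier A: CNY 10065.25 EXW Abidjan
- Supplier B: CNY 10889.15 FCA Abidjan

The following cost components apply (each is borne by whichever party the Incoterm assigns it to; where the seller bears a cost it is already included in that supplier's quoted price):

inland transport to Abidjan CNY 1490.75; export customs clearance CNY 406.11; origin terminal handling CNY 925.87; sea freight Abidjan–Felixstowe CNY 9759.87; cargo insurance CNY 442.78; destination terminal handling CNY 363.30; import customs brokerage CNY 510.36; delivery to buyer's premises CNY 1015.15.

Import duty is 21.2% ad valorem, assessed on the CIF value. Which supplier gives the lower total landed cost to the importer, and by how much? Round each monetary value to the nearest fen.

Supplier B is cheaper by CNY 1300.42

Supplier A (EXW):
CIF value = EXW price + inland to port + export clearance + origin terminal + freight + insurance = 10065.25 + 1490.75 + 406.11 + 925.87 + 9759.87 + 442.78 = 23090.63
Import duty = 23090.63 × 21.2% = 4895.21
Buyer bears (A): 1490.75 + 406.11 + 925.87 + 9759.87 + 442.78 + 363.30 + 510.36 + 1015.15 = 14914.19
Landed cost (A) = invoice 10065.25 + 14914.19 + duty 4895.21 = 29874.65
Supplier B (FCA):
CIF value = FCA price + origin terminal + freight + insurance = 10889.15 + 925.87 + 9759.87 + 442.78 = 22017.67
Import duty = 22017.67 × 21.2% = 4667.75
Buyer bears (B): 925.87 + 9759.87 + 442.78 + 363.30 + 510.36 + 1015.15 = 13017.33
Landed cost (B) = invoice 10889.15 + 13017.33 + duty 4667.75 = 28574.23
Difference = |29874.65 − 28574.23| = 1300.42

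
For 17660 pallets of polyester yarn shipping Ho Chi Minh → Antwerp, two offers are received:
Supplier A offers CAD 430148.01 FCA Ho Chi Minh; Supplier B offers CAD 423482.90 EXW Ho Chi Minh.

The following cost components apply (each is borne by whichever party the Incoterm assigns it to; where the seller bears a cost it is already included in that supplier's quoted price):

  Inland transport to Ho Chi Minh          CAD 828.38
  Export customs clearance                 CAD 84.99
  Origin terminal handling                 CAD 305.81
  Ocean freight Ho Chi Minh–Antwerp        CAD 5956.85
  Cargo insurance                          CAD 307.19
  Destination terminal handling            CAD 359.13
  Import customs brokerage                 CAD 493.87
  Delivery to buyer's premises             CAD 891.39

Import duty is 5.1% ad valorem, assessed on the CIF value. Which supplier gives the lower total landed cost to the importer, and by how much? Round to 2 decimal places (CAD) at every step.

Supplier A (FCA):
CIF value = FCA price + origin terminal + freight + insurance = 430148.01 + 305.81 + 5956.85 + 307.19 = 436717.86
Import duty = 436717.86 × 5.1% = 22272.61
Buyer bears (A): 305.81 + 5956.85 + 307.19 + 359.13 + 493.87 + 891.39 = 8314.24
Landed cost (A) = invoice 430148.01 + 8314.24 + duty 22272.61 = 460734.86
Supplier B (EXW):
CIF value = EXW price + inland to port + export clearance + origin terminal + freight + insurance = 423482.90 + 828.38 + 84.99 + 305.81 + 5956.85 + 307.19 = 430966.12
Import duty = 430966.12 × 5.1% = 21979.27
Buyer bears (B): 828.38 + 84.99 + 305.81 + 5956.85 + 307.19 + 359.13 + 493.87 + 891.39 = 9227.61
Landed cost (B) = invoice 423482.90 + 9227.61 + duty 21979.27 = 454689.78
Difference = |460734.86 − 454689.78| = 6045.08

Supplier B is cheaper by CAD 6045.08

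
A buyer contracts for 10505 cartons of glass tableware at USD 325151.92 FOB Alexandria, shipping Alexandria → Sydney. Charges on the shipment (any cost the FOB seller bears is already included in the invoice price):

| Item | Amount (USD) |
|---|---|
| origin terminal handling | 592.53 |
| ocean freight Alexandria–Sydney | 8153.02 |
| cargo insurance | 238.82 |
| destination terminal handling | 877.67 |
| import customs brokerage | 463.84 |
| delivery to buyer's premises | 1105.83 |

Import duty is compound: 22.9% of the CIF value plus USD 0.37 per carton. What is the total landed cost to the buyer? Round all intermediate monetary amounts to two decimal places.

Total landed cost: USD 416259.47

FOB: the seller bears costs until goods are on board at the origin port; the buyer bears freight, insurance and all costs thereafter.
Already in the invoice (seller's account under FOB): origin terminal — exclude.
CIF value = FOB price + freight + insurance = 325151.92 + 8153.02 + 238.82 = 333543.76
Ad valorem component: 333543.76 × 22.9% = 76381.52
Specific component: 10505 × 0.37 = 3886.85
Import duty = 76381.52 + 3886.85 = 80268.37
Buyer bears: freight 8153.02 + insurance 238.82 + destination terminal 877.67 + brokerage 463.84 + delivery 1105.83 + duty 80268.37 = 91107.55
Landed cost = invoice 325151.92 + 91107.55 = 416259.47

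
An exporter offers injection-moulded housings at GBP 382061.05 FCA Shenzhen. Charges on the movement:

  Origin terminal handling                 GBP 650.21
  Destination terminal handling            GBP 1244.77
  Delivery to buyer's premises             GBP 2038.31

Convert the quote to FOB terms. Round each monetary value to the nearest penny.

FOB price: GBP 382711.26

Not relevant to the conversion: destination terminal, delivery — on the buyer under both terms; not part of either seller's price.
From FCA to FOB, the seller additionally bears: origin terminal.
FOB price = 382061.05 + 650.21 = 382711.26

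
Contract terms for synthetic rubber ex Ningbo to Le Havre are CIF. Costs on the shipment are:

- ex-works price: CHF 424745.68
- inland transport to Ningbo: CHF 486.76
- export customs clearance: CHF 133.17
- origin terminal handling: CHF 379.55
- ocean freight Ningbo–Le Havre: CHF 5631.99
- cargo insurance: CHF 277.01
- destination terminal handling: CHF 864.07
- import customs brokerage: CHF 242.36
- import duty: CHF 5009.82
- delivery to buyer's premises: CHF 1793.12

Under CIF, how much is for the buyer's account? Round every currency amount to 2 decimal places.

Buyer's account: CHF 7909.37

CIF: the seller pays costs through ocean freight and marine insurance to the destination port.
Seller's account: goods 424745.68 + inland to port 486.76 + export clearance 133.17 + origin terminal 379.55 + freight 5631.99 + insurance 277.01 = 431654.16
Buyer's account: destination terminal 864.07 + brokerage 242.36 + duty 5009.82 + delivery 1793.12 = 7909.37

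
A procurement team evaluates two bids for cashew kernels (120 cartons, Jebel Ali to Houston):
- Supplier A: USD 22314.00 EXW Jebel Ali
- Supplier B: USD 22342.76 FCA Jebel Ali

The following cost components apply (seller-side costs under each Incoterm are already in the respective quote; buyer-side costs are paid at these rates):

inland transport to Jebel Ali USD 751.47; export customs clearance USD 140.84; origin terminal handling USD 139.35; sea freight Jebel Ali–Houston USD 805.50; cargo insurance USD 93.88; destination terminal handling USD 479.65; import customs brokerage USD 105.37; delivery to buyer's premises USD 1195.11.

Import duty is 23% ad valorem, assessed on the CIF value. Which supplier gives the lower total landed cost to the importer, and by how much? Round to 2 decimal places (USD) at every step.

Supplier A (EXW):
CIF value = EXW price + inland to port + export clearance + origin terminal + freight + insurance = 22314.00 + 751.47 + 140.84 + 139.35 + 805.50 + 93.88 = 24245.04
Import duty = 24245.04 × 23% = 5576.36
Buyer bears (A): 751.47 + 140.84 + 139.35 + 805.50 + 93.88 + 479.65 + 105.37 + 1195.11 = 3711.17
Landed cost (A) = invoice 22314.00 + 3711.17 + duty 5576.36 = 31601.53
Supplier B (FCA):
CIF value = FCA price + origin terminal + freight + insurance = 22342.76 + 139.35 + 805.50 + 93.88 = 23381.49
Import duty = 23381.49 × 23% = 5377.74
Buyer bears (B): 139.35 + 805.50 + 93.88 + 479.65 + 105.37 + 1195.11 = 2818.86
Landed cost (B) = invoice 22342.76 + 2818.86 + duty 5377.74 = 30539.36
Difference = |31601.53 − 30539.36| = 1062.17

Supplier B is cheaper by USD 1062.17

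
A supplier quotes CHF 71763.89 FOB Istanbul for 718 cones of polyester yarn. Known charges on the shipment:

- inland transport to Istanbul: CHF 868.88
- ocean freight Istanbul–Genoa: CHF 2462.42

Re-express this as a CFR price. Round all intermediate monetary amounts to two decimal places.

Not relevant to the conversion: inland to port — on the seller under both FOB and CFR; already in the FOB price and stays in the CFR price.
From FOB to CFR, the seller additionally bears: freight.
CFR price = 71763.89 + 2462.42 = 74226.31

CFR price: CHF 74226.31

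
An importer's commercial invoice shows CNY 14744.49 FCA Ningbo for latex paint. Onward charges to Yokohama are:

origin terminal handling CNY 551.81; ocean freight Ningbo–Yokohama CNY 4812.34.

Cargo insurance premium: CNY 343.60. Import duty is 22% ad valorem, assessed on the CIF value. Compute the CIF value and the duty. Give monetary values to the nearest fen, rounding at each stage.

CIF = FCA price + pre-shipment costs + freight + insurance
CIF = 14744.49 + 551.81 + 4812.34 + 343.60 = 20452.24
Import duty = 20452.24 × 22% = 4499.49

CIF value: CNY 20452.24; import duty: CNY 4499.49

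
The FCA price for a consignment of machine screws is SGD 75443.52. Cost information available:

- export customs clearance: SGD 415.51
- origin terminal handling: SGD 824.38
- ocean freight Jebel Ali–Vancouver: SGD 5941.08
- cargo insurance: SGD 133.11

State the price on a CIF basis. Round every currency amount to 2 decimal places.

Not relevant to the conversion: export clearance — on the seller under both FCA and CIF; already in the FCA price and stays in the CIF price.
From FCA to CIF, the seller additionally bears: origin terminal, freight, insurance.
CIF price = 75443.52 + 824.38 + 5941.08 + 133.11 = 82342.09

CIF price: SGD 82342.09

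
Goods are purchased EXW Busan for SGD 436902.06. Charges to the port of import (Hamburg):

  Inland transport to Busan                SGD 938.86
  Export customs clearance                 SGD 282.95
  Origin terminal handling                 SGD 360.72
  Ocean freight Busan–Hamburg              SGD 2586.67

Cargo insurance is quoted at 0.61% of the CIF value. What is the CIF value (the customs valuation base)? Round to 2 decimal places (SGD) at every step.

CIF value: SGD 443778.31

Let C be the CIF value. C = EXW price + pre-shipment costs + freight + 0.61% × C
C − 0.61% × C = 436902.06 + 938.86 + 282.95 + 360.72 + 2586.67
0.9939 × C = 441071.26
C = 441071.26 / 0.9939 = 443778.31
Insurance premium = 0.61% × 443778.31 = 2707.05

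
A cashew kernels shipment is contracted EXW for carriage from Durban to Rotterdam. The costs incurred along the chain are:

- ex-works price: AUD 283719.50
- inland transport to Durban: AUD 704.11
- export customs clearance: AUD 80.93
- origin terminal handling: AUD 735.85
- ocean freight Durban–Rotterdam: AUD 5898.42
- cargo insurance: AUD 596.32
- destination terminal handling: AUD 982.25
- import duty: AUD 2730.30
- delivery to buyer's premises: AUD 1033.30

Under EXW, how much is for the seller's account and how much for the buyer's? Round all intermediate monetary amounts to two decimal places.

EXW: the seller makes goods available at their premises; the buyer bears all onward costs.
Seller's account: goods 283719.50 = 283719.50
Buyer's account: inland to port 704.11 + export clearance 80.93 + origin terminal 735.85 + freight 5898.42 + insurance 596.32 + destination terminal 982.25 + duty 2730.30 + delivery 1033.30 = 12761.48

Seller: AUD 283719.50; buyer: AUD 12761.48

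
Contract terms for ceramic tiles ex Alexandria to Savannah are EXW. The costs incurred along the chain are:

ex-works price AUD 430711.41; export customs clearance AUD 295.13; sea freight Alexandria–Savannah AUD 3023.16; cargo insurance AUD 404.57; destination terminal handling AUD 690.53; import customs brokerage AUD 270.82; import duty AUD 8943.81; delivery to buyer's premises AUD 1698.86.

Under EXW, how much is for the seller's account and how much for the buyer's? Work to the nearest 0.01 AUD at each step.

Seller: AUD 430711.41; buyer: AUD 15326.88

EXW: the seller makes goods available at their premises; the buyer bears all onward costs.
Seller's account: goods 430711.41 = 430711.41
Buyer's account: export clearance 295.13 + freight 3023.16 + insurance 404.57 + destination terminal 690.53 + brokerage 270.82 + duty 8943.81 + delivery 1698.86 = 15326.88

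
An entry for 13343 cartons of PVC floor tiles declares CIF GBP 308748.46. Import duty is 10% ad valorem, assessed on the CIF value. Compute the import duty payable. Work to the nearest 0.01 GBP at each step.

Import duty: GBP 30874.85

Import duty = 308748.46 × 10% = 30874.85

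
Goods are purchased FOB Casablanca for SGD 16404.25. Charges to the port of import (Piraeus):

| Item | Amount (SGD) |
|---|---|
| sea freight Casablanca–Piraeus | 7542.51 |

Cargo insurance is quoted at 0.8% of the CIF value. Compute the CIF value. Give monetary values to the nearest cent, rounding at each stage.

Let C be the CIF value. C = FOB price + freight + 0.8% × C
C − 0.8% × C = 16404.25 + 7542.51
0.992 × C = 23946.76
C = 23946.76 / 0.992 = 24139.88
Insurance premium = 0.8% × 24139.88 = 193.12

CIF value: SGD 24139.88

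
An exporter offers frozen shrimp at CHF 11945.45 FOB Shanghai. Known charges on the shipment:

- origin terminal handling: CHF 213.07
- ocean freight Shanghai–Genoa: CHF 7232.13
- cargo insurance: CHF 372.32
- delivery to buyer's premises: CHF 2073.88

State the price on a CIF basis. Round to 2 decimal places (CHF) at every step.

CIF price: CHF 19549.90

Not relevant to the conversion: origin terminal — on the seller under both FOB and CIF; already in the FOB price and stays in the CIF price. delivery — on the buyer under both terms; not part of either seller's price.
From FOB to CIF, the seller additionally bears: freight, insurance.
CIF price = 11945.45 + 7232.13 + 372.32 = 19549.90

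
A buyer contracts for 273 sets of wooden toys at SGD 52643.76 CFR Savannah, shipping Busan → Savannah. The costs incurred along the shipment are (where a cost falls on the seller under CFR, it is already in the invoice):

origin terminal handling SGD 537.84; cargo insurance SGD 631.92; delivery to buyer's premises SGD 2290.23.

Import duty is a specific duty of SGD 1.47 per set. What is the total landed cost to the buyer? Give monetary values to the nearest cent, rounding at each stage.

Total landed cost: SGD 55967.22

CFR: the seller pays costs through ocean freight to the destination port, but not insurance.
Already in the invoice (seller's account under CFR): origin terminal — exclude.
CIF value = CFR price + insurance = 52643.76 + 631.92 = 53275.68
Import duty = 273 × 1.47 = 401.31
Buyer bears: insurance 631.92 + delivery 2290.23 + duty 401.31 = 3323.46
Landed cost = invoice 52643.76 + 3323.46 = 55967.22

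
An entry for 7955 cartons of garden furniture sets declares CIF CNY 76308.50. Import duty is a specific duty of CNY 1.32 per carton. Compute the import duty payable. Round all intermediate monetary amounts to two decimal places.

Import duty: CNY 10500.60

Import duty = 7955 × 1.32 = 10500.60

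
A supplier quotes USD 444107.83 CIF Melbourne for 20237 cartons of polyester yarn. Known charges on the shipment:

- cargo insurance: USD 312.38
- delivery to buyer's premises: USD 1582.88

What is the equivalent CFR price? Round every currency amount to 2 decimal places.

CFR price: USD 443795.45

Not relevant to the conversion: delivery — on the buyer under both terms; not part of either seller's price.
From CIF to CFR, the seller no longer bears: insurance.
CFR price = 444107.83 − 312.38 = 443795.45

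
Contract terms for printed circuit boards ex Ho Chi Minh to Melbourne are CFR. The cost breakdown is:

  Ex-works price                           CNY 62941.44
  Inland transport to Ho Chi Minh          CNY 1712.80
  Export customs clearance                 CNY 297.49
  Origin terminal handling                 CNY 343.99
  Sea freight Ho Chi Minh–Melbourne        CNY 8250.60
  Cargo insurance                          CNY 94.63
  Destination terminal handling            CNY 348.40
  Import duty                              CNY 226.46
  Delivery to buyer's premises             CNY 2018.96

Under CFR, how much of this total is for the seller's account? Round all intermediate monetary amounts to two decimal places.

CFR: the seller pays costs through ocean freight to the destination port, but not insurance.
Seller's account: goods 62941.44 + inland to port 1712.80 + export clearance 297.49 + origin terminal 343.99 + freight 8250.60 = 73546.32
Buyer's account: insurance 94.63 + destination terminal 348.40 + duty 226.46 + delivery 2018.96 = 2688.45

Seller's account: CNY 73546.32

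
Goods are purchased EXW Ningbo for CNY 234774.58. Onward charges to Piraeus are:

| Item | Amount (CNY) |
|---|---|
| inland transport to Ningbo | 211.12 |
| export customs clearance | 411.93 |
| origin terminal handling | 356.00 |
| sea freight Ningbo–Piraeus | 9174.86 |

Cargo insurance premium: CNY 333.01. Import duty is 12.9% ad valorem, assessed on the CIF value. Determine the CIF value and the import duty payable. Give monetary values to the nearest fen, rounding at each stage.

CIF = EXW price + pre-shipment costs + freight + insurance
CIF = 234774.58 + 211.12 + 411.93 + 356.00 + 9174.86 + 333.01 = 245261.50
Import duty = 245261.50 × 12.9% = 31638.73

CIF value: CNY 245261.50; import duty: CNY 31638.73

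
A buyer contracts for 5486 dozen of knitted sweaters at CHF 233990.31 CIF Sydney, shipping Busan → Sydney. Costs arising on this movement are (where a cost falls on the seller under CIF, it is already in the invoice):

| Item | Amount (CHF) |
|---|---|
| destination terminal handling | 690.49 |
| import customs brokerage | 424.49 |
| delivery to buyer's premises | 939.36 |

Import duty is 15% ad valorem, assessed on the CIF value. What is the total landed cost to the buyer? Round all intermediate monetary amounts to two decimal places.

Total landed cost: CHF 271143.20

CIF: the seller pays costs through ocean freight and marine insurance to the destination port.
The CIF price already equals the CIF value: 233990.31
Import duty = 233990.31 × 15% = 35098.55
Buyer bears: destination terminal 690.49 + brokerage 424.49 + delivery 939.36 + duty 35098.55 = 37152.89
Landed cost = invoice 233990.31 + 37152.89 = 271143.20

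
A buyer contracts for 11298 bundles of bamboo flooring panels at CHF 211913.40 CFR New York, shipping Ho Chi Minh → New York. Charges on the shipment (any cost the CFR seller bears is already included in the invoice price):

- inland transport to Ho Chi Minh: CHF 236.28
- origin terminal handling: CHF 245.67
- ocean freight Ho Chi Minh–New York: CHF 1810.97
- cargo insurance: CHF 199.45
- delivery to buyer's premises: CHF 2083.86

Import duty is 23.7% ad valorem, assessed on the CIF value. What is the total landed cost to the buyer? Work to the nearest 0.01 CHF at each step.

CFR: the seller pays costs through ocean freight to the destination port, but not insurance.
Already in the invoice (seller's account under CFR): inland to port, origin terminal, freight — exclude.
CIF value = CFR price + insurance = 211913.40 + 199.45 = 212112.85
Import duty = 212112.85 × 23.7% = 50270.75
Buyer bears: insurance 199.45 + delivery 2083.86 + duty 50270.75 = 52554.06
Landed cost = invoice 211913.40 + 52554.06 = 264467.46

Total landed cost: CHF 264467.46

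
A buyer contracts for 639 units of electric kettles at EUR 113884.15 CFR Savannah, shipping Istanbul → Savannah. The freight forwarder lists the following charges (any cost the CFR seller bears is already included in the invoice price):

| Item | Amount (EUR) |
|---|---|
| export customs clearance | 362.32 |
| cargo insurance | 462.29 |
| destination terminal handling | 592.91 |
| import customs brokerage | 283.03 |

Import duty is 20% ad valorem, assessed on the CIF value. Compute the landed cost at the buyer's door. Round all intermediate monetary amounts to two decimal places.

Total landed cost: EUR 138091.67

CFR: the seller pays costs through ocean freight to the destination port, but not insurance.
Already in the invoice (seller's account under CFR): export clearance — exclude.
CIF value = CFR price + insurance = 113884.15 + 462.29 = 114346.44
Import duty = 114346.44 × 20% = 22869.29
Buyer bears: insurance 462.29 + destination terminal 592.91 + brokerage 283.03 + duty 22869.29 = 24207.52
Landed cost = invoice 113884.15 + 24207.52 = 138091.67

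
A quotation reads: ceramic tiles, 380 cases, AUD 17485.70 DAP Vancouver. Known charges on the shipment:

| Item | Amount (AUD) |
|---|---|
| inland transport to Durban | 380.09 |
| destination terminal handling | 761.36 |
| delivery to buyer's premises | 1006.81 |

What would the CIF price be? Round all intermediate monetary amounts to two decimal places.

Not relevant to the conversion: inland to port — on the seller under both DAP and CIF; already in the DAP price and stays in the CIF price.
From DAP to CIF, the seller no longer bears: destination terminal, delivery.
CIF price = 17485.70 − 761.36 − 1006.81 = 15717.53

CIF price: AUD 15717.53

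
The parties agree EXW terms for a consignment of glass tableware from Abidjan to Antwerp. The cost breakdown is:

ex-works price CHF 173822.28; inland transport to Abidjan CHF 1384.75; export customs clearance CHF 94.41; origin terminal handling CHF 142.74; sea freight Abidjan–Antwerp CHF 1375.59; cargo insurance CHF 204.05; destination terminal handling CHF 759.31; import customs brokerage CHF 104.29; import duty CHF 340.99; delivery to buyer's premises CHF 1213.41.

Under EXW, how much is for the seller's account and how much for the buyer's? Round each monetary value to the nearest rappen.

EXW: the seller makes goods available at their premises; the buyer bears all onward costs.
Seller's account: goods 173822.28 = 173822.28
Buyer's account: inland to port 1384.75 + export clearance 94.41 + origin terminal 142.74 + freight 1375.59 + insurance 204.05 + destination terminal 759.31 + brokerage 104.29 + duty 340.99 + delivery 1213.41 = 5619.54

Seller: CHF 173822.28; buyer: CHF 5619.54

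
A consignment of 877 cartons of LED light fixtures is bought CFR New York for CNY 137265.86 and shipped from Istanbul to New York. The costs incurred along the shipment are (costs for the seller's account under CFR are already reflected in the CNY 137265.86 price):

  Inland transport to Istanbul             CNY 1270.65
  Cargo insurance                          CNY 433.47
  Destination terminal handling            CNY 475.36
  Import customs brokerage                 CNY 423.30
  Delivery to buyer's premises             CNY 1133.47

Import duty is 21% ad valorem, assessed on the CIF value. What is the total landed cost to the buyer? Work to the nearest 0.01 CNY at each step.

CFR: the seller pays costs through ocean freight to the destination port, but not insurance.
Already in the invoice (seller's account under CFR): inland to port — exclude.
CIF value = CFR price + insurance = 137265.86 + 433.47 = 137699.33
Import duty = 137699.33 × 21% = 28916.86
Buyer bears: insurance 433.47 + destination terminal 475.36 + brokerage 423.30 + delivery 1133.47 + duty 28916.86 = 31382.46
Landed cost = invoice 137265.86 + 31382.46 = 168648.32

Total landed cost: CNY 168648.32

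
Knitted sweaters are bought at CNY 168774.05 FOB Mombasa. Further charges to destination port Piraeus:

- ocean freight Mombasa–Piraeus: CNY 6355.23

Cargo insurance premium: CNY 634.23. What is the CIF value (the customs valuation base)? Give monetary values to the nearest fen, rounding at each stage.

CIF = FOB price + freight + insurance
CIF = 168774.05 + 6355.23 + 634.23 = 175763.51

CIF value: CNY 175763.51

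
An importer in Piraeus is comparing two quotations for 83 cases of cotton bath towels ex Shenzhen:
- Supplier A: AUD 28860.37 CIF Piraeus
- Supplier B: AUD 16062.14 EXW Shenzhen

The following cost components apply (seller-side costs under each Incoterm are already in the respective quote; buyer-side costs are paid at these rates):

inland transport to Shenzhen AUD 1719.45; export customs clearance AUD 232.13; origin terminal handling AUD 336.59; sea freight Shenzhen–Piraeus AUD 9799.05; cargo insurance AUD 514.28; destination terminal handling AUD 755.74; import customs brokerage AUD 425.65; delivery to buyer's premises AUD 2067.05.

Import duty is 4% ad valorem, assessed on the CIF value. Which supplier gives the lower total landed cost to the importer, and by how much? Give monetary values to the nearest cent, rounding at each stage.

Supplier A (CIF):
The CIF price already equals the CIF value: 28860.37
Import duty = 28860.37 × 4% = 1154.41
Buyer bears (A): 755.74 + 425.65 + 2067.05 = 3248.44
Landed cost (A) = invoice 28860.37 + 3248.44 + duty 1154.41 = 33263.22
Supplier B (EXW):
CIF value = EXW price + inland to port + export clearance + origin terminal + freight + insurance = 16062.14 + 1719.45 + 232.13 + 336.59 + 9799.05 + 514.28 = 28663.64
Import duty = 28663.64 × 4% = 1146.55
Buyer bears (B): 1719.45 + 232.13 + 336.59 + 9799.05 + 514.28 + 755.74 + 425.65 + 2067.05 = 15849.94
Landed cost (B) = invoice 16062.14 + 15849.94 + duty 1146.55 = 33058.63
Difference = |33263.22 − 33058.63| = 204.59

Supplier B is cheaper by AUD 204.59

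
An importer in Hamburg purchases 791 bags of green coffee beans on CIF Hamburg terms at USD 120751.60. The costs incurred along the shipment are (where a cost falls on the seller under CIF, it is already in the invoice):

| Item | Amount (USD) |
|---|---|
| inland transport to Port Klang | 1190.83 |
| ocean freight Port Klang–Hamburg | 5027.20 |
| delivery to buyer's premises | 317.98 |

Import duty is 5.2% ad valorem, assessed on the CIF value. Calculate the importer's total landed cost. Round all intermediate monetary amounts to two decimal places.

Total landed cost: USD 127348.66

CIF: the seller pays costs through ocean freight and marine insurance to the destination port.
Already in the invoice (seller's account under CIF): inland to port, freight — exclude.
The CIF price already equals the CIF value: 120751.60
Import duty = 120751.60 × 5.2% = 6279.08
Buyer bears: delivery 317.98 + duty 6279.08 = 6597.06
Landed cost = invoice 120751.60 + 6597.06 = 127348.66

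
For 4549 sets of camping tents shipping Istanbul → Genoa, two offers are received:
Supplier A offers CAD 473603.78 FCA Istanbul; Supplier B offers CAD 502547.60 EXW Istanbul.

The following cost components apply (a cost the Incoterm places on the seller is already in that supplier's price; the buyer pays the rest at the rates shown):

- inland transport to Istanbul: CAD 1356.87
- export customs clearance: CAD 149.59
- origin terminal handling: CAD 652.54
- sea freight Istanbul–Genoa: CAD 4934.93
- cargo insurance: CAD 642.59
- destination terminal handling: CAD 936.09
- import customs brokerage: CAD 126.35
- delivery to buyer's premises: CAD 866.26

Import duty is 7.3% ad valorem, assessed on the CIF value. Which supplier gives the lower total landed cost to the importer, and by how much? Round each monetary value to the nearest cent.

Supplier A (FCA):
CIF value = FCA price + origin terminal + freight + insurance = 473603.78 + 652.54 + 4934.93 + 642.59 = 479833.84
Import duty = 479833.84 × 7.3% = 35027.87
Buyer bears (A): 652.54 + 4934.93 + 642.59 + 936.09 + 126.35 + 866.26 = 8158.76
Landed cost (A) = invoice 473603.78 + 8158.76 + duty 35027.87 = 516790.41
Supplier B (EXW):
CIF value = EXW price + inland to port + export clearance + origin terminal + freight + insurance = 502547.60 + 1356.87 + 149.59 + 652.54 + 4934.93 + 642.59 = 510284.12
Import duty = 510284.12 × 7.3% = 37250.74
Buyer bears (B): 1356.87 + 149.59 + 652.54 + 4934.93 + 642.59 + 936.09 + 126.35 + 866.26 = 9665.22
Landed cost (B) = invoice 502547.60 + 9665.22 + duty 37250.74 = 549463.56
Difference = |516790.41 − 549463.56| = 32673.15

Supplier A is cheaper by CAD 32673.15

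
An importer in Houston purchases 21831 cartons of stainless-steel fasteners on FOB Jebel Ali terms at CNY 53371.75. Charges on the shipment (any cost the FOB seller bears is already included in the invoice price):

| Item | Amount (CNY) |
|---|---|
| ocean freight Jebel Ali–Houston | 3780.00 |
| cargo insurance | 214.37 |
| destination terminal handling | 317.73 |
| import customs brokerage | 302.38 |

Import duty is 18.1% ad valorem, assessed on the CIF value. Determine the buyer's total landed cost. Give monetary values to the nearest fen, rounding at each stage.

FOB: the seller bears costs until goods are on board at the origin port; the buyer bears freight, insurance and all costs thereafter.
CIF value = FOB price + freight + insurance = 53371.75 + 3780.00 + 214.37 = 57366.12
Import duty = 57366.12 × 18.1% = 10383.27
Buyer bears: freight 3780.00 + insurance 214.37 + destination terminal 317.73 + brokerage 302.38 + duty 10383.27 = 14997.75
Landed cost = invoice 53371.75 + 14997.75 = 68369.50

Total landed cost: CNY 68369.50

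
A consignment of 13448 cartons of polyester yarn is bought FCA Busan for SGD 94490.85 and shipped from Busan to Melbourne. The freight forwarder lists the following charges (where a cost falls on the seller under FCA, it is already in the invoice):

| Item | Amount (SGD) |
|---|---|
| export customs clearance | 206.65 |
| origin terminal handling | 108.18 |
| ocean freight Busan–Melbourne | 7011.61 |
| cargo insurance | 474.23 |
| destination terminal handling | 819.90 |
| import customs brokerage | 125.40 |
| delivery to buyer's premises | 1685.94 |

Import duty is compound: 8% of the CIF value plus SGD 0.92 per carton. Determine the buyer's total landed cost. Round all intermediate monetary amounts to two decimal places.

FCA: the seller delivers export-cleared goods to the carrier; the buyer bears costs from that point.
Already in the invoice (seller's account under FCA): export clearance — exclude.
CIF value = FCA price + origin terminal + freight + insurance = 94490.85 + 108.18 + 7011.61 + 474.23 = 102084.87
Ad valorem component: 102084.87 × 8% = 8166.79
Specific component: 13448 × 0.92 = 12372.16
Import duty = 8166.79 + 12372.16 = 20538.95
Buyer bears: origin terminal 108.18 + freight 7011.61 + insurance 474.23 + destination terminal 819.90 + brokerage 125.40 + delivery 1685.94 + duty 20538.95 = 30764.21
Landed cost = invoice 94490.85 + 30764.21 = 125255.06

Total landed cost: SGD 125255.06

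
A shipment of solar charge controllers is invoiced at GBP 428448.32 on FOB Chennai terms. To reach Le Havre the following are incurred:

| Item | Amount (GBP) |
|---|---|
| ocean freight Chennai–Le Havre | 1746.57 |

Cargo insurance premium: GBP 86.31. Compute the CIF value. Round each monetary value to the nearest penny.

CIF = FOB price + freight + insurance
CIF = 428448.32 + 1746.57 + 86.31 = 430281.20

CIF value: GBP 430281.20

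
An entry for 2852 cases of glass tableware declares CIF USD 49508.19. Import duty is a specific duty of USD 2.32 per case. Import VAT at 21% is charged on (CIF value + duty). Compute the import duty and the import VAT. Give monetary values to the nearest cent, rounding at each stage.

Import duty = 2852 × 2.32 = 6616.64
VAT base = CIF + duty = 49508.19 + 6616.64 = 56124.83
Import VAT = 56124.83 × 21% = 11786.21

Import duty: USD 6616.64; import VAT: USD 11786.21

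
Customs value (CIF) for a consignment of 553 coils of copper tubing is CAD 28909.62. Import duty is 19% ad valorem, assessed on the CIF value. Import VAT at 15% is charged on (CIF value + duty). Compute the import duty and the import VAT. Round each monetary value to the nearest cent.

Import duty = 28909.62 × 19% = 5492.83
VAT base = CIF + duty = 28909.62 + 5492.83 = 34402.45
Import VAT = 34402.45 × 15% = 5160.37

Import duty: CAD 5492.83; import VAT: CAD 5160.37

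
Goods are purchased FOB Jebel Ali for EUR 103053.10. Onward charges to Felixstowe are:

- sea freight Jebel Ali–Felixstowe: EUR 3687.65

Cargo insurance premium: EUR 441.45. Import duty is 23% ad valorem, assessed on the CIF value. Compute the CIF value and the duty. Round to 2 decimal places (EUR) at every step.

CIF = FOB price + freight + insurance
CIF = 103053.10 + 3687.65 + 441.45 = 107182.20
Import duty = 107182.20 × 23% = 24651.91

CIF value: EUR 107182.20; import duty: EUR 24651.91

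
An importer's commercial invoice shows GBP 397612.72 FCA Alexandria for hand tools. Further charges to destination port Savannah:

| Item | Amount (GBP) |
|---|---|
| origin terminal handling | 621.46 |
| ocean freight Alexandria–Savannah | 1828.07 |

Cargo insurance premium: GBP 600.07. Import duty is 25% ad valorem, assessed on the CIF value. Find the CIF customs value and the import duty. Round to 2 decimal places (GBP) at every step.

CIF = FCA price + pre-shipment costs + freight + insurance
CIF = 397612.72 + 621.46 + 1828.07 + 600.07 = 400662.32
Import duty = 400662.32 × 25% = 100165.58

CIF value: GBP 400662.32; import duty: GBP 100165.58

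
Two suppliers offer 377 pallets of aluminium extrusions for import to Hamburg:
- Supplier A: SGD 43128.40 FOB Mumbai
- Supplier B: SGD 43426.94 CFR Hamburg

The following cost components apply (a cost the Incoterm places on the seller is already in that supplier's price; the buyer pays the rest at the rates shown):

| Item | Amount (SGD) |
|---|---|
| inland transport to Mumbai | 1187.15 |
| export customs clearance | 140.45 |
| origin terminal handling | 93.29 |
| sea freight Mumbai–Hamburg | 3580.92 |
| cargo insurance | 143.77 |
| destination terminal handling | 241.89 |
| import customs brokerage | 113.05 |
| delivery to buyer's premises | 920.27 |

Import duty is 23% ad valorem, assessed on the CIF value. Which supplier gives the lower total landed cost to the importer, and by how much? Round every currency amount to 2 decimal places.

Supplier A (FOB):
CIF value = FOB price + freight + insurance = 43128.40 + 3580.92 + 143.77 = 46853.09
Import duty = 46853.09 × 23% = 10776.21
Buyer bears (A): 3580.92 + 143.77 + 241.89 + 113.05 + 920.27 = 4999.90
Landed cost (A) = invoice 43128.40 + 4999.90 + duty 10776.21 = 58904.51
Supplier B (CFR):
CIF value = CFR price + insurance = 43426.94 + 143.77 = 43570.71
Import duty = 43570.71 × 23% = 10021.26
Buyer bears (B): 143.77 + 241.89 + 113.05 + 920.27 = 1418.98
Landed cost (B) = invoice 43426.94 + 1418.98 + duty 10021.26 = 54867.18
Difference = |58904.51 − 54867.18| = 4037.33

Supplier B is cheaper by SGD 4037.33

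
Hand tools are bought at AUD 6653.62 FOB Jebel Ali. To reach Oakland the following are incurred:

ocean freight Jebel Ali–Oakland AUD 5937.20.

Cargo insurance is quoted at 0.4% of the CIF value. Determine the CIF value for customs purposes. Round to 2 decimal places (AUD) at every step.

Let C be the CIF value. C = FOB price + freight + 0.4% × C
C − 0.4% × C = 6653.62 + 5937.20
0.996 × C = 12590.82
C = 12590.82 / 0.996 = 12641.39
Insurance premium = 0.4% × 12641.39 = 50.57

CIF value: AUD 12641.39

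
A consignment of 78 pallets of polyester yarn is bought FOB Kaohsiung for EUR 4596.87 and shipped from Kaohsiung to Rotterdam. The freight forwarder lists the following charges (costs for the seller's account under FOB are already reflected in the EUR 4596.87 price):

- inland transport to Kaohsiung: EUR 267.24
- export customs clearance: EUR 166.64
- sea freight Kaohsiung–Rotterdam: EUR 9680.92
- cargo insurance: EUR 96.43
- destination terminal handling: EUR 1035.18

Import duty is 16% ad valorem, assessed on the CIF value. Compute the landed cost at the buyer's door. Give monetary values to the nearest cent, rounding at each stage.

FOB: the seller bears costs until goods are on board at the origin port; the buyer bears freight, insurance and all costs thereafter.
Already in the invoice (seller's account under FOB): inland to port, export clearance — exclude.
CIF value = FOB price + freight + insurance = 4596.87 + 9680.92 + 96.43 = 14374.22
Import duty = 14374.22 × 16% = 2299.88
Buyer bears: freight 9680.92 + insurance 96.43 + destination terminal 1035.18 + duty 2299.88 = 13112.41
Landed cost = invoice 4596.87 + 13112.41 = 17709.28

Total landed cost: EUR 17709.28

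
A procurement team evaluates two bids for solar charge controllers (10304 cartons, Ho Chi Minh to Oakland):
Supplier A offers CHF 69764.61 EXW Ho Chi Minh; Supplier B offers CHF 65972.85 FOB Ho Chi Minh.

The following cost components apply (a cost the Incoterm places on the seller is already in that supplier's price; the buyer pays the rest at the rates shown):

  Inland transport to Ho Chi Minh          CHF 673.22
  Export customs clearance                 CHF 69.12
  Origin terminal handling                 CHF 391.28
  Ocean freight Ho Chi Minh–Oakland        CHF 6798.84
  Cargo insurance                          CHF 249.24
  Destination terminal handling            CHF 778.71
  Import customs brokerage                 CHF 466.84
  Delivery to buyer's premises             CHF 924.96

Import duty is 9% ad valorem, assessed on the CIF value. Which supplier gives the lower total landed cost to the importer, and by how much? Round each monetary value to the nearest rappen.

Supplier A (EXW):
CIF value = EXW price + inland to port + export clearance + origin terminal + freight + insurance = 69764.61 + 673.22 + 69.12 + 391.28 + 6798.84 + 249.24 = 77946.31
Import duty = 77946.31 × 9% = 7015.17
Buyer bears (A): 673.22 + 69.12 + 391.28 + 6798.84 + 249.24 + 778.71 + 466.84 + 924.96 = 10352.21
Landed cost (A) = invoice 69764.61 + 10352.21 + duty 7015.17 = 87131.99
Supplier B (FOB):
CIF value = FOB price + freight + insurance = 65972.85 + 6798.84 + 249.24 = 73020.93
Import duty = 73020.93 × 9% = 6571.88
Buyer bears (B): 6798.84 + 249.24 + 778.71 + 466.84 + 924.96 = 9218.59
Landed cost (B) = invoice 65972.85 + 9218.59 + duty 6571.88 = 81763.32
Difference = |87131.99 − 81763.32| = 5368.67

Supplier B is cheaper by CHF 5368.67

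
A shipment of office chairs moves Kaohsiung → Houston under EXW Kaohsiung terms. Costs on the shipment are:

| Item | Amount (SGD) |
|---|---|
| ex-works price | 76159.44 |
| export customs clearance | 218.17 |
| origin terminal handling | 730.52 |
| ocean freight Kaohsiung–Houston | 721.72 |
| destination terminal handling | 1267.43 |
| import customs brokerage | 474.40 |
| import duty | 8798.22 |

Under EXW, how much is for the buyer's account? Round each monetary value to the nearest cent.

Buyer's account: SGD 12210.46

EXW: the seller makes goods available at their premises; the buyer bears all onward costs.
Seller's account: goods 76159.44 = 76159.44
Buyer's account: export clearance 218.17 + origin terminal 730.52 + freight 721.72 + destination terminal 1267.43 + brokerage 474.40 + duty 8798.22 = 12210.46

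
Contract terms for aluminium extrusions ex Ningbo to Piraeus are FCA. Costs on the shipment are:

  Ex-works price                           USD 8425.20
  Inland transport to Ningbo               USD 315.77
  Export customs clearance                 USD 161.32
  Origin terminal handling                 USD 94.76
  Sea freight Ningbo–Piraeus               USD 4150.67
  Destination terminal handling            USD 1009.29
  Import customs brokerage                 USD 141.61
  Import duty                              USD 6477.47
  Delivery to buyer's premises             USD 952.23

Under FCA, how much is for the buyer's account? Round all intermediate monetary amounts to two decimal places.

Buyer's account: USD 12826.03

FCA: the seller delivers export-cleared goods to the carrier; the buyer bears costs from that point.
Seller's account: goods 8425.20 + inland to port 315.77 + export clearance 161.32 = 8902.29
Buyer's account: origin terminal 94.76 + freight 4150.67 + destination terminal 1009.29 + brokerage 141.61 + duty 6477.47 + delivery 952.23 = 12826.03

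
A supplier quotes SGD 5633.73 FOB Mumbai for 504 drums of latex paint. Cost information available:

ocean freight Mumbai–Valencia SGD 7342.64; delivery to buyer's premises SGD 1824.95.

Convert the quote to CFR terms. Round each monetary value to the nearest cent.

CFR price: SGD 12976.37

Not relevant to the conversion: delivery — on the buyer under both terms; not part of either seller's price.
From FOB to CFR, the seller additionally bears: freight.
CFR price = 5633.73 + 7342.64 = 12976.37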